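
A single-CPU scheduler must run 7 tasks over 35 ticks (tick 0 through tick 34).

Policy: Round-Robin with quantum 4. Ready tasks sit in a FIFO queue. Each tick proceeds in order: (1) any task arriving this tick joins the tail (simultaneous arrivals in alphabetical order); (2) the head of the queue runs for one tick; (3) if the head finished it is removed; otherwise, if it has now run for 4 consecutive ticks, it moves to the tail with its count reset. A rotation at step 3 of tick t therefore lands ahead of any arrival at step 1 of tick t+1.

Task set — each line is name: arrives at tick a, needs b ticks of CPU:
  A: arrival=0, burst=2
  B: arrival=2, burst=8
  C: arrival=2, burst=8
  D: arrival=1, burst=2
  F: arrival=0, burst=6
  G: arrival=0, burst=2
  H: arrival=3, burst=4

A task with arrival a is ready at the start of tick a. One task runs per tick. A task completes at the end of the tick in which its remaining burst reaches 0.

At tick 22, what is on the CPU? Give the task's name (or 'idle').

running at tick 22 = F

t=0: queue=[A,F,G] q_used=0 → run A
t=1: queue=[A,F,G,D] q_used=1 → run A
t=2: queue=[F,G,D,B,C] q_used=0 → run F
t=3: queue=[F,G,D,B,C,H] q_used=1 → run F
t=4: queue=[F,G,D,B,C,H] q_used=2 → run F
t=5: queue=[F,G,D,B,C,H] q_used=3 → run F
t=6: queue=[G,D,B,C,H,F] q_used=0 → run G
t=7: queue=[G,D,B,C,H,F] q_used=1 → run G
t=8: queue=[D,B,C,H,F] q_used=0 → run D
t=9: queue=[D,B,C,H,F] q_used=1 → run D
t=10: queue=[B,C,H,F] q_used=0 → run B
t=11: queue=[B,C,H,F] q_used=1 → run B
t=12: queue=[B,C,H,F] q_used=2 → run B
t=13: queue=[B,C,H,F] q_used=3 → run B
t=14: queue=[C,H,F,B] q_used=0 → run C
t=15: queue=[C,H,F,B] q_used=1 → run C
t=16: queue=[C,H,F,B] q_used=2 → run C
t=17: queue=[C,H,F,B] q_used=3 → run C
t=18: queue=[H,F,B,C] q_used=0 → run H
t=19: queue=[H,F,B,C] q_used=1 → run H
t=20: queue=[H,F,B,C] q_used=2 → run H
t=21: queue=[H,F,B,C] q_used=3 → run H
t=22: queue=[F,B,C] q_used=0 → run F
t=23: queue=[F,B,C] q_used=1 → run F
t=24: queue=[B,C] q_used=0 → run B
t=25: queue=[B,C] q_used=1 → run B
t=26: queue=[B,C] q_used=2 → run B
t=27: queue=[B,C] q_used=3 → run B
t=28: queue=[C] q_used=0 → run C
t=29: queue=[C] q_used=1 → run C
t=30: queue=[C] q_used=2 → run C
t=31: queue=[C] q_used=3 → run C
t=32: (idle)
t=33: (idle)
t=34: (idle)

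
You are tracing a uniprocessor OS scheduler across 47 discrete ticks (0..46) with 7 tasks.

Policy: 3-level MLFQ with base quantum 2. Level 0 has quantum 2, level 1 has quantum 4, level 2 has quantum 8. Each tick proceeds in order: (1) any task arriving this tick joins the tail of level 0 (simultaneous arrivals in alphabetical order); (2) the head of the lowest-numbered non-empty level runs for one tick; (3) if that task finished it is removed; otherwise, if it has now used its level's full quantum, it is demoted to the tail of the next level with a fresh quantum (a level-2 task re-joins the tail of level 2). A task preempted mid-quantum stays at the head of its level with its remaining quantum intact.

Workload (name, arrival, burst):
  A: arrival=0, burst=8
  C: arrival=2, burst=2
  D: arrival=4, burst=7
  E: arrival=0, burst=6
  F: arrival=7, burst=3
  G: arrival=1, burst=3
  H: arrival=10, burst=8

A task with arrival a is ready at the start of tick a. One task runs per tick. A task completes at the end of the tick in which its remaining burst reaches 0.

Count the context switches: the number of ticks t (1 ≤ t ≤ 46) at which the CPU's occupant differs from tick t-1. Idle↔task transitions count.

context switches = 16

t=0: L0/L1/L2 = AE/-/- → run A
t=1: L0/L1/L2 = AEG/-/- → run A
t=2: L0/L1/L2 = EGC/A/- → run E
t=3: L0/L1/L2 = EGC/A/- → run E
t=4: L0/L1/L2 = GCD/AE/- → run G
t=5: L0/L1/L2 = GCD/AE/- → run G
t=6: L0/L1/L2 = CD/AEG/- → run C
t=7: L0/L1/L2 = CDF/AEG/- → run C
t=8: L0/L1/L2 = DF/AEG/- → run D
t=9: L0/L1/L2 = DF/AEG/- → run D
t=10: L0/L1/L2 = FH/AEGD/- → run F
t=11: L0/L1/L2 = FH/AEGD/- → run F
t=12: L0/L1/L2 = H/AEGDF/- → run H
t=13: L0/L1/L2 = H/AEGDF/- → run H
t=14: L0/L1/L2 = -/AEGDFH/- → run A
t=15: L0/L1/L2 = -/AEGDFH/- → run A
t=16: L0/L1/L2 = -/AEGDFH/- → run A
t=17: L0/L1/L2 = -/AEGDFH/- → run A
t=18: L0/L1/L2 = -/EGDFH/A → run E
t=19: L0/L1/L2 = -/EGDFH/A → run E
t=20: L0/L1/L2 = -/EGDFH/A → run E
t=21: L0/L1/L2 = -/EGDFH/A → run E
t=22: L0/L1/L2 = -/GDFH/A → run G
t=23: L0/L1/L2 = -/DFH/A → run D
t=24: L0/L1/L2 = -/DFH/A → run D
t=25: L0/L1/L2 = -/DFH/A → run D
t=26: L0/L1/L2 = -/DFH/A → run D
t=27: L0/L1/L2 = -/FH/AD → run F
t=28: L0/L1/L2 = -/H/AD → run H
t=29: L0/L1/L2 = -/H/AD → run H
t=30: L0/L1/L2 = -/H/AD → run H
t=31: L0/L1/L2 = -/H/AD → run H
t=32: L0/L1/L2 = -/-/ADH → run A
t=33: L0/L1/L2 = -/-/ADH → run A
t=34: L0/L1/L2 = -/-/DH → run D
t=35: L0/L1/L2 = -/-/H → run H
t=36: L0/L1/L2 = -/-/H → run H
t=37: (idle)
t=38: (idle)
t=39: (idle)
t=40: (idle)
t=41: (idle)
t=42: (idle)
t=43: (idle)
t=44: (idle)
t=45: (idle)
t=46: (idle)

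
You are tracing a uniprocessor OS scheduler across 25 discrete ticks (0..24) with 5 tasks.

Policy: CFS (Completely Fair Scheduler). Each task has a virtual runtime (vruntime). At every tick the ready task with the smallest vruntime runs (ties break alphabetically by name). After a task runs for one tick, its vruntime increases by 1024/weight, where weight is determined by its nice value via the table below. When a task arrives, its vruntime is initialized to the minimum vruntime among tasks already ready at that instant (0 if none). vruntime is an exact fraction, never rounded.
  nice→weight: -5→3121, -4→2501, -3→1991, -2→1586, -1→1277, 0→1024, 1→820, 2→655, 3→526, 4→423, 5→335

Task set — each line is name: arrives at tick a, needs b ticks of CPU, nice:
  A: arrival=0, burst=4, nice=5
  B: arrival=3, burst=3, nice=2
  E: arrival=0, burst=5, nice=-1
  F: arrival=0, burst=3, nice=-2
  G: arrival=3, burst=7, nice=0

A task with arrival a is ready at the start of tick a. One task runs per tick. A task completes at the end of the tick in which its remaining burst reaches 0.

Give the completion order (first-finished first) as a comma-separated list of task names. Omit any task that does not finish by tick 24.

t=0: vr[A=0 E=0 F=0] → run A
t=1: vr[A=1024/335 E=0 F=0] → run E
t=2: vr[A=1024/335 E=1024/1277 F=0] → run F
t=3: vr[A=1024/335 B=512/793 E=1024/1277 F=512/793 G=512/793] → run B
t=4: vr[A=1024/335 B=1147392/519415 E=1024/1277 F=512/793 G=512/793] → run F
t=5: vr[A=1024/335 B=1147392/519415 E=1024/1277 F=1024/793 G=512/793] → run G
t=6: vr[A=1024/335 B=1147392/519415 E=1024/1277 F=1024/793 G=1305/793] → run E
t=7: vr[A=1024/335 B=1147392/519415 E=2048/1277 F=1024/793 G=1305/793] → run F
t=8: vr[A=1024/335 B=1147392/519415 E=2048/1277 G=1305/793] → run E
t=9: vr[A=1024/335 B=1147392/519415 E=3072/1277 G=1305/793] → run G
t=10: vr[A=1024/335 B=1147392/519415 E=3072/1277 G=2098/793] → run B
t=11: vr[A=1024/335 B=1959424/519415 E=3072/1277 G=2098/793] → run E
t=12: vr[A=1024/335 B=1959424/519415 E=4096/1277 G=2098/793] → run G
t=13: vr[A=1024/335 B=1959424/519415 E=4096/1277 G=2891/793] → run A
t=14: vr[A=2048/335 B=1959424/519415 E=4096/1277 G=2891/793] → run E
t=15: vr[A=2048/335 B=1959424/519415 G=2891/793] → run G
t=16: vr[A=2048/335 B=1959424/519415 G=3684/793] → run B
t=17: vr[A=2048/335 G=3684/793] → run G
t=18: vr[A=2048/335 G=4477/793] → run G
t=19: vr[A=2048/335 G=5270/793] → run A
t=20: vr[A=3072/335 G=5270/793] → run G
t=21: vr[A=3072/335] → run A
t=22: (idle)
t=23: (idle)
t=24: (idle)

completion order = F, E, B, G, A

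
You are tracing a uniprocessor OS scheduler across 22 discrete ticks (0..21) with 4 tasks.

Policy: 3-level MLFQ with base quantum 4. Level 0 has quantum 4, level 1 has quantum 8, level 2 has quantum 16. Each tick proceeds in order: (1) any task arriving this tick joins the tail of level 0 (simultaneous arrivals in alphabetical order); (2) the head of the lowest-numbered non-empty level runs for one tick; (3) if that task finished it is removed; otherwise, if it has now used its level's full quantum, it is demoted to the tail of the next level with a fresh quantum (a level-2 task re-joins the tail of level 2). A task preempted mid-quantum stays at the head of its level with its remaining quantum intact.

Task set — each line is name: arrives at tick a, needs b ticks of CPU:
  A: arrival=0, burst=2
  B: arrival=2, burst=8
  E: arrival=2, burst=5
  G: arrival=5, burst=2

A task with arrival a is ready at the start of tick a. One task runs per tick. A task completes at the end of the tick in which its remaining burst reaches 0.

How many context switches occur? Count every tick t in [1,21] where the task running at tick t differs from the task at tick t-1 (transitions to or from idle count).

context switches = 6

t=0: L0/L1/L2 = A/-/- → run A
t=1: L0/L1/L2 = A/-/- → run A
t=2: L0/L1/L2 = BE/-/- → run B
t=3: L0/L1/L2 = BE/-/- → run B
t=4: L0/L1/L2 = BE/-/- → run B
t=5: L0/L1/L2 = BEG/-/- → run B
t=6: L0/L1/L2 = EG/B/- → run E
t=7: L0/L1/L2 = EG/B/- → run E
t=8: L0/L1/L2 = EG/B/- → run E
t=9: L0/L1/L2 = EG/B/- → run E
t=10: L0/L1/L2 = G/BE/- → run G
t=11: L0/L1/L2 = G/BE/- → run G
t=12: L0/L1/L2 = -/BE/- → run B
t=13: L0/L1/L2 = -/BE/- → run B
t=14: L0/L1/L2 = -/BE/- → run B
t=15: L0/L1/L2 = -/BE/- → run B
t=16: L0/L1/L2 = -/E/- → run E
t=17: (idle)
t=18: (idle)
t=19: (idle)
t=20: (idle)
t=21: (idle)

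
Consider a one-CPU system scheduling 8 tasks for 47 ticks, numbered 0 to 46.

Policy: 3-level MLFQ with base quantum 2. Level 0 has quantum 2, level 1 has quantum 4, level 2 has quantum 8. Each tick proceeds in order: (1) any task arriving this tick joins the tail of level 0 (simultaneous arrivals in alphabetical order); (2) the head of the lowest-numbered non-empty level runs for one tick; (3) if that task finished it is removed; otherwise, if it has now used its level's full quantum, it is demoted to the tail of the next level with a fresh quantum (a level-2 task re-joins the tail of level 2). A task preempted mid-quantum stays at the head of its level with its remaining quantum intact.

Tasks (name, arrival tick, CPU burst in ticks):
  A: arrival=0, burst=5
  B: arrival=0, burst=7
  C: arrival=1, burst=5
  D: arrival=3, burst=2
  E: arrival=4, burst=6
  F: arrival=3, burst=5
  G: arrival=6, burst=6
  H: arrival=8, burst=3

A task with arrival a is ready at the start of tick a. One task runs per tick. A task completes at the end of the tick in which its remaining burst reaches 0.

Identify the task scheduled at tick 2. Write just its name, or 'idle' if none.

t=0: L0/L1/L2 = AB/-/- → run A
t=1: L0/L1/L2 = ABC/-/- → run A
t=2: L0/L1/L2 = BC/A/- → run B
t=3: L0/L1/L2 = BCDF/A/- → run B
t=4: L0/L1/L2 = CDFE/AB/- → run C
t=5: L0/L1/L2 = CDFE/AB/- → run C
t=6: L0/L1/L2 = DFEG/ABC/- → run D
t=7: L0/L1/L2 = DFEG/ABC/- → run D
t=8: L0/L1/L2 = FEGH/ABC/- → run F
t=9: L0/L1/L2 = FEGH/ABC/- → run F
t=10: L0/L1/L2 = EGH/ABCF/- → run E
t=11: L0/L1/L2 = EGH/ABCF/- → run E
t=12: L0/L1/L2 = GH/ABCFE/- → run G
t=13: L0/L1/L2 = GH/ABCFE/- → run G
t=14: L0/L1/L2 = H/ABCFEG/- → run H
t=15: L0/L1/L2 = H/ABCFEG/- → run H
t=16: L0/L1/L2 = -/ABCFEGH/- → run A
t=17: L0/L1/L2 = -/ABCFEGH/- → run A
t=18: L0/L1/L2 = -/ABCFEGH/- → run A
t=19: L0/L1/L2 = -/BCFEGH/- → run B
t=20: L0/L1/L2 = -/BCFEGH/- → run B
t=21: L0/L1/L2 = -/BCFEGH/- → run B
t=22: L0/L1/L2 = -/BCFEGH/- → run B
t=23: L0/L1/L2 = -/CFEGH/B → run C
t=24: L0/L1/L2 = -/CFEGH/B → run C
t=25: L0/L1/L2 = -/CFEGH/B → run C
t=26: L0/L1/L2 = -/FEGH/B → run F
t=27: L0/L1/L2 = -/FEGH/B → run F
t=28: L0/L1/L2 = -/FEGH/B → run F
t=29: L0/L1/L2 = -/EGH/B → run E
t=30: L0/L1/L2 = -/EGH/B → run E
t=31: L0/L1/L2 = -/EGH/B → run E
t=32: L0/L1/L2 = -/EGH/B → run E
t=33: L0/L1/L2 = -/GH/B → run G
t=34: L0/L1/L2 = -/GH/B → run G
t=35: L0/L1/L2 = -/GH/B → run G
t=36: L0/L1/L2 = -/GH/B → run G
t=37: L0/L1/L2 = -/H/B → run H
t=38: L0/L1/L2 = -/-/B → run B
t=39: (idle)
t=40: (idle)
t=41: (idle)
t=42: (idle)
t=43: (idle)
t=44: (idle)
t=45: (idle)
t=46: (idle)

running at tick 2 = B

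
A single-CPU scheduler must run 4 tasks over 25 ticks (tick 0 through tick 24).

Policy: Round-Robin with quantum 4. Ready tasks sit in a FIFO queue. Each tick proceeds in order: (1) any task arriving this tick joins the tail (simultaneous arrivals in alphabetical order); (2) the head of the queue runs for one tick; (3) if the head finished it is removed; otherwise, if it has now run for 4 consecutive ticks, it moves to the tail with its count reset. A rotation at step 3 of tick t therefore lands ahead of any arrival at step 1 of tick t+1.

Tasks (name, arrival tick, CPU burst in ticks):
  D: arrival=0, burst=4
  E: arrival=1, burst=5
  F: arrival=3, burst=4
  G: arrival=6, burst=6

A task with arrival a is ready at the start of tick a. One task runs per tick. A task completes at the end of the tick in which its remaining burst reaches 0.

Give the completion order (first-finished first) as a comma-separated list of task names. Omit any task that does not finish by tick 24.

completion order = D, F, E, G

t=0: queue=[D] q_used=0 → run D
t=1: queue=[D,E] q_used=1 → run D
t=2: queue=[D,E] q_used=2 → run D
t=3: queue=[D,E,F] q_used=3 → run D
t=4: queue=[E,F] q_used=0 → run E
t=5: queue=[E,F] q_used=1 → run E
t=6: queue=[E,F,G] q_used=2 → run E
t=7: queue=[E,F,G] q_used=3 → run E
t=8: queue=[F,G,E] q_used=0 → run F
t=9: queue=[F,G,E] q_used=1 → run F
t=10: queue=[F,G,E] q_used=2 → run F
t=11: queue=[F,G,E] q_used=3 → run F
t=12: queue=[G,E] q_used=0 → run G
t=13: queue=[G,E] q_used=1 → run G
t=14: queue=[G,E] q_used=2 → run G
t=15: queue=[G,E] q_used=3 → run G
t=16: queue=[E,G] q_used=0 → run E
t=17: queue=[G] q_used=0 → run G
t=18: queue=[G] q_used=1 → run G
t=19: (idle)
t=20: (idle)
t=21: (idle)
t=22: (idle)
t=23: (idle)
t=24: (idle)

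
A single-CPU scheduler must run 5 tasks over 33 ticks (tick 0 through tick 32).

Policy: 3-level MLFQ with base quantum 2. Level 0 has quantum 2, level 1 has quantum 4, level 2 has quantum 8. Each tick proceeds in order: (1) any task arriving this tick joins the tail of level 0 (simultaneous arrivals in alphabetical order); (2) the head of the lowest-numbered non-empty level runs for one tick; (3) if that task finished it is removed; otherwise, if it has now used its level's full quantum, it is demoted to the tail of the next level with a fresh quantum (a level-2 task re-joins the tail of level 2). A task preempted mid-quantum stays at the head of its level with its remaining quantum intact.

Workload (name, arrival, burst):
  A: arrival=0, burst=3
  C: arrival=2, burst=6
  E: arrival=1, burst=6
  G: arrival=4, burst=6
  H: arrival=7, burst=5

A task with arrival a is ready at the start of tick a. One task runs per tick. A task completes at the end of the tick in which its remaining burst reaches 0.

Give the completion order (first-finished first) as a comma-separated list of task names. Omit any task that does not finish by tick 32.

completion order = A, E, C, G, H

t=0: L0/L1/L2 = A/-/- → run A
t=1: L0/L1/L2 = AE/-/- → run A
t=2: L0/L1/L2 = EC/A/- → run E
t=3: L0/L1/L2 = EC/A/- → run E
t=4: L0/L1/L2 = CG/AE/- → run C
t=5: L0/L1/L2 = CG/AE/- → run C
t=6: L0/L1/L2 = G/AEC/- → run G
t=7: L0/L1/L2 = GH/AEC/- → run G
t=8: L0/L1/L2 = H/AECG/- → run H
t=9: L0/L1/L2 = H/AECG/- → run H
t=10: L0/L1/L2 = -/AECGH/- → run A
t=11: L0/L1/L2 = -/ECGH/- → run E
t=12: L0/L1/L2 = -/ECGH/- → run E
t=13: L0/L1/L2 = -/ECGH/- → run E
t=14: L0/L1/L2 = -/ECGH/- → run E
t=15: L0/L1/L2 = -/CGH/- → run C
t=16: L0/L1/L2 = -/CGH/- → run C
t=17: L0/L1/L2 = -/CGH/- → run C
t=18: L0/L1/L2 = -/CGH/- → run C
t=19: L0/L1/L2 = -/GH/- → run G
t=20: L0/L1/L2 = -/GH/- → run G
t=21: L0/L1/L2 = -/GH/- → run G
t=22: L0/L1/L2 = -/GH/- → run G
t=23: L0/L1/L2 = -/H/- → run H
t=24: L0/L1/L2 = -/H/- → run H
t=25: L0/L1/L2 = -/H/- → run H
t=26: (idle)
t=27: (idle)
t=28: (idle)
t=29: (idle)
t=30: (idle)
t=31: (idle)
t=32: (idle)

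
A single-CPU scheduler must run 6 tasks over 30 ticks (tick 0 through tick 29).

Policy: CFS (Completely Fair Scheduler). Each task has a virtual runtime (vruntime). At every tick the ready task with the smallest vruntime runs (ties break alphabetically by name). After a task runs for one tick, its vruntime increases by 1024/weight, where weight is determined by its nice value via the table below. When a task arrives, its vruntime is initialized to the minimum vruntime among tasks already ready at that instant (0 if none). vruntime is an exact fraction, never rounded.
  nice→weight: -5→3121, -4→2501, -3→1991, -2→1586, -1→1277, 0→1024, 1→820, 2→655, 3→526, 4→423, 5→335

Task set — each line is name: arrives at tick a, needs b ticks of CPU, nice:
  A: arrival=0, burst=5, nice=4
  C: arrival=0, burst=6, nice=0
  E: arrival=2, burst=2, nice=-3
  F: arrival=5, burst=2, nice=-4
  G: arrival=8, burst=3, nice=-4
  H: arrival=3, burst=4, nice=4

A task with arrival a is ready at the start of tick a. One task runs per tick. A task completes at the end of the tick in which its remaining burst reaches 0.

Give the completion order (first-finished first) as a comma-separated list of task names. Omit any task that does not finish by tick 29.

completion order = E, F, G, C, H, A

t=0: vr[A=0 C=0] → run A
t=1: vr[A=1024/423 C=0] → run C
t=2: vr[A=1024/423 C=1 E=1] → run C
t=3: vr[A=1024/423 C=2 E=1 H=1] → run E
t=4: vr[A=1024/423 C=2 E=3015/1991 H=1] → run H
t=5: vr[A=1024/423 C=2 E=3015/1991 F=3015/1991 H=1447/423] → run E
t=6: vr[A=1024/423 C=2 F=3015/1991 H=1447/423] → run F
t=7: vr[A=1024/423 C=2 F=9579299/4979491 H=1447/423] → run F
t=8: vr[A=1024/423 C=2 G=2 H=1447/423] → run C
t=9: vr[A=1024/423 C=3 G=2 H=1447/423] → run G
t=10: vr[A=1024/423 C=3 G=6026/2501 H=1447/423] → run G
t=11: vr[A=1024/423 C=3 G=7050/2501 H=1447/423] → run A
t=12: vr[A=2048/423 C=3 G=7050/2501 H=1447/423] → run G
t=13: vr[A=2048/423 C=3 H=1447/423] → run C
t=14: vr[A=2048/423 C=4 H=1447/423] → run H
t=15: vr[A=2048/423 C=4 H=2471/423] → run C
t=16: vr[A=2048/423 C=5 H=2471/423] → run A
t=17: vr[A=1024/141 C=5 H=2471/423] → run C
t=18: vr[A=1024/141 H=2471/423] → run H
t=19: vr[A=1024/141 H=1165/141] → run A
t=20: vr[A=4096/423 H=1165/141] → run H
t=21: vr[A=4096/423] → run A
t=22: (idle)
t=23: (idle)
t=24: (idle)
t=25: (idle)
t=26: (idle)
t=27: (idle)
t=28: (idle)
t=29: (idle)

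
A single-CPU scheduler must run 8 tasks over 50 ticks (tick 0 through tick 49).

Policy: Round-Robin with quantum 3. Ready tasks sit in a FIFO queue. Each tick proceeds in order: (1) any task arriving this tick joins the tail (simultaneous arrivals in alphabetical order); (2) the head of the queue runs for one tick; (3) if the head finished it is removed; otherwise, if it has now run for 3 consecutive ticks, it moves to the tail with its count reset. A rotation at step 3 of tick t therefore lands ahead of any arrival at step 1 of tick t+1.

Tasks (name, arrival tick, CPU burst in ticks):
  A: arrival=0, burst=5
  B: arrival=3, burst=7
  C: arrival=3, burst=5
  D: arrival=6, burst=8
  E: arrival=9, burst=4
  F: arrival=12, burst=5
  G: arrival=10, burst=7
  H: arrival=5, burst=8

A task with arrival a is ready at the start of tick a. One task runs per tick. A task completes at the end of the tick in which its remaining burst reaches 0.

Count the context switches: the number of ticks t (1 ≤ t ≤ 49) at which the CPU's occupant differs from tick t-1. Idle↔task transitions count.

context switches = 19

t=0: queue=[A] q_used=0 → run A
t=1: queue=[A] q_used=1 → run A
t=2: queue=[A] q_used=2 → run A
t=3: queue=[A,B,C] q_used=0 → run A
t=4: queue=[A,B,C] q_used=1 → run A
t=5: queue=[B,C,H] q_used=0 → run B
t=6: queue=[B,C,H,D] q_used=1 → run B
t=7: queue=[B,C,H,D] q_used=2 → run B
t=8: queue=[C,H,D,B] q_used=0 → run C
t=9: queue=[C,H,D,B,E] q_used=1 → run C
t=10: queue=[C,H,D,B,E,G] q_used=2 → run C
t=11: queue=[H,D,B,E,G,C] q_used=0 → run H
t=12: queue=[H,D,B,E,G,C,F] q_used=1 → run H
t=13: queue=[H,D,B,E,G,C,F] q_used=2 → run H
t=14: queue=[D,B,E,G,C,F,H] q_used=0 → run D
t=15: queue=[D,B,E,G,C,F,H] q_used=1 → run D
t=16: queue=[D,B,E,G,C,F,H] q_used=2 → run D
t=17: queue=[B,E,G,C,F,H,D] q_used=0 → run B
t=18: queue=[B,E,G,C,F,H,D] q_used=1 → run B
t=19: queue=[B,E,G,C,F,H,D] q_used=2 → run B
t=20: queue=[E,G,C,F,H,D,B] q_used=0 → run E
t=21: queue=[E,G,C,F,H,D,B] q_used=1 → run E
t=22: queue=[E,G,C,F,H,D,B] q_used=2 → run E
t=23: queue=[G,C,F,H,D,B,E] q_used=0 → run G
t=24: queue=[G,C,F,H,D,B,E] q_used=1 → run G
t=25: queue=[G,C,F,H,D,B,E] q_used=2 → run G
t=26: queue=[C,F,H,D,B,E,G] q_used=0 → run C
t=27: queue=[C,F,H,D,B,E,G] q_used=1 → run C
t=28: queue=[F,H,D,B,E,G] q_used=0 → run F
t=29: queue=[F,H,D,B,E,G] q_used=1 → run F
t=30: queue=[F,H,D,B,E,G] q_used=2 → run F
t=31: queue=[H,D,B,E,G,F] q_used=0 → run H
t=32: queue=[H,D,B,E,G,F] q_used=1 → run H
t=33: queue=[H,D,B,E,G,F] q_used=2 → run H
t=34: queue=[D,B,E,G,F,H] q_used=0 → run D
t=35: queue=[D,B,E,G,F,H] q_used=1 → run D
t=36: queue=[D,B,E,G,F,H] q_used=2 → run D
t=37: queue=[B,E,G,F,H,D] q_used=0 → run B
t=38: queue=[E,G,F,H,D] q_used=0 → run E
t=39: queue=[G,F,H,D] q_used=0 → run G
t=40: queue=[G,F,H,D] q_used=1 → run G
t=41: queue=[G,F,H,D] q_used=2 → run G
t=42: queue=[F,H,D,G] q_used=0 → run F
t=43: queue=[F,H,D,G] q_used=1 → run F
t=44: queue=[H,D,G] q_used=0 → run H
t=45: queue=[H,D,G] q_used=1 → run H
t=46: queue=[D,G] q_used=0 → run D
t=47: queue=[D,G] q_used=1 → run D
t=48: queue=[G] q_used=0 → run G
t=49: (idle)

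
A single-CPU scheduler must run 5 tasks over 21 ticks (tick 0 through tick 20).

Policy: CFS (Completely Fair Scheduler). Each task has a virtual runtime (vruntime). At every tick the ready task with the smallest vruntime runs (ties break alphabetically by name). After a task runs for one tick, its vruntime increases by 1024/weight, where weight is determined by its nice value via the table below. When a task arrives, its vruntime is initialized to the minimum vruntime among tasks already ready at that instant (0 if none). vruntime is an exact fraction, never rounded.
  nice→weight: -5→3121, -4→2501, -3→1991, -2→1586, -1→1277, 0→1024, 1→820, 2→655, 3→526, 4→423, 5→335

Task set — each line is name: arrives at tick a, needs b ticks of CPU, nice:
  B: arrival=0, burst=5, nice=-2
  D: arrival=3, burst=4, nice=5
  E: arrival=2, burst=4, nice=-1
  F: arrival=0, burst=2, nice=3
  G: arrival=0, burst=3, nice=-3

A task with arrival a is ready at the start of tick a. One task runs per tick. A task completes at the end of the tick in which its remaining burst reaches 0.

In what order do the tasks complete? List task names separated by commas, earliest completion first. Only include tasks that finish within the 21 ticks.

completion order = G, F, E, B, D

t=0: vr[B=0 F=0 G=0] → run B
t=1: vr[B=512/793 F=0 G=0] → run F
t=2: vr[B=512/793 E=0 F=512/263 G=0] → run E
t=3: vr[B=512/793 D=0 E=1024/1277 F=512/263 G=0] → run D
t=4: vr[B=512/793 D=1024/335 E=1024/1277 F=512/263 G=0] → run G
t=5: vr[B=512/793 D=1024/335 E=1024/1277 F=512/263 G=1024/1991] → run G
t=6: vr[B=512/793 D=1024/335 E=1024/1277 F=512/263 G=2048/1991] → run B
t=7: vr[B=1024/793 D=1024/335 E=1024/1277 F=512/263 G=2048/1991] → run E
t=8: vr[B=1024/793 D=1024/335 E=2048/1277 F=512/263 G=2048/1991] → run G
t=9: vr[B=1024/793 D=1024/335 E=2048/1277 F=512/263] → run B
t=10: vr[B=1536/793 D=1024/335 E=2048/1277 F=512/263] → run E
t=11: vr[B=1536/793 D=1024/335 E=3072/1277 F=512/263] → run B
t=12: vr[B=2048/793 D=1024/335 E=3072/1277 F=512/263] → run F
t=13: vr[B=2048/793 D=1024/335 E=3072/1277] → run E
t=14: vr[B=2048/793 D=1024/335] → run B
t=15: vr[D=1024/335] → run D
t=16: vr[D=2048/335] → run D
t=17: vr[D=3072/335] → run D
t=18: (idle)
t=19: (idle)
t=20: (idle)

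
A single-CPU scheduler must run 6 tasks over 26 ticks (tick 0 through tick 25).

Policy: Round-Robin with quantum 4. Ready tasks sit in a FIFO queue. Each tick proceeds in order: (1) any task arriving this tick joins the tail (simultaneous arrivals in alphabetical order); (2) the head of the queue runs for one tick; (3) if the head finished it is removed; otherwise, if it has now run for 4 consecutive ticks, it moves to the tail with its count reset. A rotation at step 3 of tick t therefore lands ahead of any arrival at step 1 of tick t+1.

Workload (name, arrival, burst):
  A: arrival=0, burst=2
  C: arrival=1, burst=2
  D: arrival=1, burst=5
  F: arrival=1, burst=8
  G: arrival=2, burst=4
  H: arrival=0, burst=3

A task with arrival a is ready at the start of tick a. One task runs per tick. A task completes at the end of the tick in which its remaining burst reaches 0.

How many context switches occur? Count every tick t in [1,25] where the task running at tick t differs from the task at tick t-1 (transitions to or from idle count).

t=0: queue=[A,H] q_used=0 → run A
t=1: queue=[A,H,C,D,F] q_used=1 → run A
t=2: queue=[H,C,D,F,G] q_used=0 → run H
t=3: queue=[H,C,D,F,G] q_used=1 → run H
t=4: queue=[H,C,D,F,G] q_used=2 → run H
t=5: queue=[C,D,F,G] q_used=0 → run C
t=6: queue=[C,D,F,G] q_used=1 → run C
t=7: queue=[D,F,G] q_used=0 → run D
t=8: queue=[D,F,G] q_used=1 → run D
t=9: queue=[D,F,G] q_used=2 → run D
t=10: queue=[D,F,G] q_used=3 → run D
t=11: queue=[F,G,D] q_used=0 → run F
t=12: queue=[F,G,D] q_used=1 → run F
t=13: queue=[F,G,D] q_used=2 → run F
t=14: queue=[F,G,D] q_used=3 → run F
t=15: queue=[G,D,F] q_used=0 → run G
t=16: queue=[G,D,F] q_used=1 → run G
t=17: queue=[G,D,F] q_used=2 → run G
t=18: queue=[G,D,F] q_used=3 → run G
t=19: queue=[D,F] q_used=0 → run D
t=20: queue=[F] q_used=0 → run F
t=21: queue=[F] q_used=1 → run F
t=22: queue=[F] q_used=2 → run F
t=23: queue=[F] q_used=3 → run F
t=24: (idle)
t=25: (idle)

context switches = 8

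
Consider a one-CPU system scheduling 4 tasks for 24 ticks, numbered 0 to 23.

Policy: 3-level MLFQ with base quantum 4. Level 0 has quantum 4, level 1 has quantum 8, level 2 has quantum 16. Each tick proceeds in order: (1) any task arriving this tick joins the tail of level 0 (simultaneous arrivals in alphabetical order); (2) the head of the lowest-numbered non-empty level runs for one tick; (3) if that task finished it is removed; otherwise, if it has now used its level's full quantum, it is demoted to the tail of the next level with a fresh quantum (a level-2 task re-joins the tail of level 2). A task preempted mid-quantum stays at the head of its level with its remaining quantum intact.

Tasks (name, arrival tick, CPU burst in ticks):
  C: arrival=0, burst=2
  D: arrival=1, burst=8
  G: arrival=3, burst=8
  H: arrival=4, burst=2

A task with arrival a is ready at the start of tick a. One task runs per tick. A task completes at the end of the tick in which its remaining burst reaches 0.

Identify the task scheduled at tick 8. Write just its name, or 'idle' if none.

running at tick 8 = G

t=0: L0/L1/L2 = C/-/- → run C
t=1: L0/L1/L2 = CD/-/- → run C
t=2: L0/L1/L2 = D/-/- → run D
t=3: L0/L1/L2 = DG/-/- → run D
t=4: L0/L1/L2 = DGH/-/- → run D
t=5: L0/L1/L2 = DGH/-/- → run D
t=6: L0/L1/L2 = GH/D/- → run G
t=7: L0/L1/L2 = GH/D/- → run G
t=8: L0/L1/L2 = GH/D/- → run G
t=9: L0/L1/L2 = GH/D/- → run G
t=10: L0/L1/L2 = H/DG/- → run H
t=11: L0/L1/L2 = H/DG/- → run H
t=12: L0/L1/L2 = -/DG/- → run D
t=13: L0/L1/L2 = -/DG/- → run D
t=14: L0/L1/L2 = -/DG/- → run D
t=15: L0/L1/L2 = -/DG/- → run D
t=16: L0/L1/L2 = -/G/- → run G
t=17: L0/L1/L2 = -/G/- → run G
t=18: L0/L1/L2 = -/G/- → run G
t=19: L0/L1/L2 = -/G/- → run G
t=20: (idle)
t=21: (idle)
t=22: (idle)
t=23: (idle)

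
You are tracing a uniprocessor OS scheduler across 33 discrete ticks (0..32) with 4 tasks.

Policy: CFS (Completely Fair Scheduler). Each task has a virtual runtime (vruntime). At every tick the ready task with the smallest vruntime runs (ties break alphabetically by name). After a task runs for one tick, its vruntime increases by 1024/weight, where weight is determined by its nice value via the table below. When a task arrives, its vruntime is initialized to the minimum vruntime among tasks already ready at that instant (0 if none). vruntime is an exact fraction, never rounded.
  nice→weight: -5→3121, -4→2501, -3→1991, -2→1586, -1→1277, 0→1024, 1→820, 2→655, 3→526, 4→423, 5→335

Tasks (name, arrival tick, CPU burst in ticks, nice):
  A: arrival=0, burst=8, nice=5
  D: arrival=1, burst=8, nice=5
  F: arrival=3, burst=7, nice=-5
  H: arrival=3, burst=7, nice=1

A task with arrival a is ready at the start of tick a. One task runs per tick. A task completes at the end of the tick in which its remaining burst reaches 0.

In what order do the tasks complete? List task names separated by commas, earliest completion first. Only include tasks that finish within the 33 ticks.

t=0: vr[A=0] → run A
t=1: vr[A=1024/335 D=1024/335] → run A
t=2: vr[A=2048/335 D=1024/335] → run D
t=3: vr[A=2048/335 D=2048/335 F=2048/335 H=2048/335] → run A
t=4: vr[A=3072/335 D=2048/335 F=2048/335 H=2048/335] → run D
t=5: vr[A=3072/335 D=3072/335 F=2048/335 H=2048/335] → run F
t=6: vr[A=3072/335 D=3072/335 F=6734848/1045535 H=2048/335] → run H
t=7: vr[A=3072/335 D=3072/335 F=6734848/1045535 H=20224/2747] → run F
t=8: vr[A=3072/335 D=3072/335 F=7077888/1045535 H=20224/2747] → run F
t=9: vr[A=3072/335 D=3072/335 F=7420928/1045535 H=20224/2747] → run F
t=10: vr[A=3072/335 D=3072/335 F=7763968/1045535 H=20224/2747] → run H
t=11: vr[A=3072/335 D=3072/335 F=7763968/1045535 H=118272/13735] → run F
t=12: vr[A=3072/335 D=3072/335 F=8107008/1045535 H=118272/13735] → run F
t=13: vr[A=3072/335 D=3072/335 F=8450048/1045535 H=118272/13735] → run F
t=14: vr[A=3072/335 D=3072/335 H=118272/13735] → run H
t=15: vr[A=3072/335 D=3072/335 H=135424/13735] → run A
t=16: vr[A=4096/335 D=3072/335 H=135424/13735] → run D
t=17: vr[A=4096/335 D=4096/335 H=135424/13735] → run H
t=18: vr[A=4096/335 D=4096/335 H=152576/13735] → run H
t=19: vr[A=4096/335 D=4096/335 H=169728/13735] → run A
t=20: vr[A=1024/67 D=4096/335 H=169728/13735] → run D
t=21: vr[A=1024/67 D=1024/67 H=169728/13735] → run H
t=22: vr[A=1024/67 D=1024/67 H=37376/2747] → run H
t=23: vr[A=1024/67 D=1024/67] → run A
t=24: vr[A=6144/335 D=1024/67] → run D
t=25: vr[A=6144/335 D=6144/335] → run A
t=26: vr[A=7168/335 D=6144/335] → run D
t=27: vr[A=7168/335 D=7168/335] → run A
t=28: vr[D=7168/335] → run D
t=29: vr[D=8192/335] → run D
t=30: (idle)
t=31: (idle)
t=32: (idle)

completion order = F, H, A, D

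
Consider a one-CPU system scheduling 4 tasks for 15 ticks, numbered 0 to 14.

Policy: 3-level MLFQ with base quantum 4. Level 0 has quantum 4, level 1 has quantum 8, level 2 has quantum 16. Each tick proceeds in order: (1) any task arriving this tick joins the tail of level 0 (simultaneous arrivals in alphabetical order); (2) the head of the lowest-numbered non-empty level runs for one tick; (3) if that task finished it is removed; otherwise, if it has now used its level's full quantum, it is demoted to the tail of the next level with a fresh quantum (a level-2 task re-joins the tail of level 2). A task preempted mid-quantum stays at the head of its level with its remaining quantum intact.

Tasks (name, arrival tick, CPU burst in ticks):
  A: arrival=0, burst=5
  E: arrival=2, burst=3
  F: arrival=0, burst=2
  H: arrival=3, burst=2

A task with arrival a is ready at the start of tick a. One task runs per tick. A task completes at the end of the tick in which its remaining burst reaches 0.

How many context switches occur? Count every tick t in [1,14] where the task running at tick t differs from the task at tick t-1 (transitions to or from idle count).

t=0: L0/L1/L2 = AF/-/- → run A
t=1: L0/L1/L2 = AF/-/- → run A
t=2: L0/L1/L2 = AFE/-/- → run A
t=3: L0/L1/L2 = AFEH/-/- → run A
t=4: L0/L1/L2 = FEH/A/- → run F
t=5: L0/L1/L2 = FEH/A/- → run F
t=6: L0/L1/L2 = EH/A/- → run E
t=7: L0/L1/L2 = EH/A/- → run E
t=8: L0/L1/L2 = EH/A/- → run E
t=9: L0/L1/L2 = H/A/- → run H
t=10: L0/L1/L2 = H/A/- → run H
t=11: L0/L1/L2 = -/A/- → run A
t=12: (idle)
t=13: (idle)
t=14: (idle)

context switches = 5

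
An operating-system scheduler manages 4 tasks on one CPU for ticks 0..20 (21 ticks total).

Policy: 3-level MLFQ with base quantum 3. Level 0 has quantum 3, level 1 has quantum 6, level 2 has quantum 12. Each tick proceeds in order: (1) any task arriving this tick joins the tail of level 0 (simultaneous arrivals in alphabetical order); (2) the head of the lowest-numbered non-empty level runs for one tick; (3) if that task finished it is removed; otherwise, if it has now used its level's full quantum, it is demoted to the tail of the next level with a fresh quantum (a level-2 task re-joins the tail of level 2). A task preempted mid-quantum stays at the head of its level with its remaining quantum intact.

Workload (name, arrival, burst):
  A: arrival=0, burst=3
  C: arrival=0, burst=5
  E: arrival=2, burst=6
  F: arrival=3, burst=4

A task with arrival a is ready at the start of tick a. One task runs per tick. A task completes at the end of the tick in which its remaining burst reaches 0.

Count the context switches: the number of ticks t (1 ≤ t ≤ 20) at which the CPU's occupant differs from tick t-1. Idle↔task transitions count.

t=0: L0/L1/L2 = AC/-/- → run A
t=1: L0/L1/L2 = AC/-/- → run A
t=2: L0/L1/L2 = ACE/-/- → run A
t=3: L0/L1/L2 = CEF/-/- → run C
t=4: L0/L1/L2 = CEF/-/- → run C
t=5: L0/L1/L2 = CEF/-/- → run C
t=6: L0/L1/L2 = EF/C/- → run E
t=7: L0/L1/L2 = EF/C/- → run E
t=8: L0/L1/L2 = EF/C/- → run E
t=9: L0/L1/L2 = F/CE/- → run F
t=10: L0/L1/L2 = F/CE/- → run F
t=11: L0/L1/L2 = F/CE/- → run F
t=12: L0/L1/L2 = -/CEF/- → run C
t=13: L0/L1/L2 = -/CEF/- → run C
t=14: L0/L1/L2 = -/EF/- → run E
t=15: L0/L1/L2 = -/EF/- → run E
t=16: L0/L1/L2 = -/EF/- → run E
t=17: L0/L1/L2 = -/F/- → run F
t=18: (idle)
t=19: (idle)
t=20: (idle)

context switches = 7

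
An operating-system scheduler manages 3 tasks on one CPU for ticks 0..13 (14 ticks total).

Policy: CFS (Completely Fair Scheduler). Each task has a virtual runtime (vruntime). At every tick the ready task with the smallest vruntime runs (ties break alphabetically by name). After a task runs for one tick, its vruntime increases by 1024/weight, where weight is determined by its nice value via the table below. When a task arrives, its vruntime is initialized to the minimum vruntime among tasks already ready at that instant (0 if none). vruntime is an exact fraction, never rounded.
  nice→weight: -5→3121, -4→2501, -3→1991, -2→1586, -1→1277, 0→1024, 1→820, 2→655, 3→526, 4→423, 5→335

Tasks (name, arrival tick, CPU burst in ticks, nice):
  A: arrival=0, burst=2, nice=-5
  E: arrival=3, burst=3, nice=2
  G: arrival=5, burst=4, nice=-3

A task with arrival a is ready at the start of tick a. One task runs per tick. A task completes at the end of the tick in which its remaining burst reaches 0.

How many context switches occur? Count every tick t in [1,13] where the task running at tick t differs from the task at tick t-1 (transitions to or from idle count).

t=0: vr[A=0] → run A
t=1: vr[A=1024/3121] → run A
t=2: (idle)
t=3: vr[E=0] → run E
t=4: vr[E=1024/655] → run E
t=5: vr[E=2048/655 G=2048/655] → run E
t=6: vr[G=2048/655] → run G
t=7: vr[G=4748288/1304105] → run G
t=8: vr[G=5419008/1304105] → run G
t=9: vr[G=6089728/1304105] → run G
t=10: (idle)
t=11: (idle)
t=12: (idle)
t=13: (idle)

context switches = 4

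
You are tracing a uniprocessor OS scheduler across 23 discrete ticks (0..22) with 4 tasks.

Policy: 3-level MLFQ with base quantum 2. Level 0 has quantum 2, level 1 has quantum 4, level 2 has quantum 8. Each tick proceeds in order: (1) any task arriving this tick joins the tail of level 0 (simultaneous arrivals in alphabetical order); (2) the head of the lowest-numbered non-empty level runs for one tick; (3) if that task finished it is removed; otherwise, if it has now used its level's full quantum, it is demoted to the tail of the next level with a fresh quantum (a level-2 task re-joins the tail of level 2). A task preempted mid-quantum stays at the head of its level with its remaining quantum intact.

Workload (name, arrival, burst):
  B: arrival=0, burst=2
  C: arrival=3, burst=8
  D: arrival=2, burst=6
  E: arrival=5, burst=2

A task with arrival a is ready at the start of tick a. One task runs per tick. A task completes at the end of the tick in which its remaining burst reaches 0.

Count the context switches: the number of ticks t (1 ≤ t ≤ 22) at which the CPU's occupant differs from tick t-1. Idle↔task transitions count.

context switches = 6

t=0: L0/L1/L2 = B/-/- → run B
t=1: L0/L1/L2 = B/-/- → run B
t=2: L0/L1/L2 = D/-/- → run D
t=3: L0/L1/L2 = DC/-/- → run D
t=4: L0/L1/L2 = C/D/- → run C
t=5: L0/L1/L2 = CE/D/- → run C
t=6: L0/L1/L2 = E/DC/- → run E
t=7: L0/L1/L2 = E/DC/- → run E
t=8: L0/L1/L2 = -/DC/- → run D
t=9: L0/L1/L2 = -/DC/- → run D
t=10: L0/L1/L2 = -/DC/- → run D
t=11: L0/L1/L2 = -/DC/- → run D
t=12: L0/L1/L2 = -/C/- → run C
t=13: L0/L1/L2 = -/C/- → run C
t=14: L0/L1/L2 = -/C/- → run C
t=15: L0/L1/L2 = -/C/- → run C
t=16: L0/L1/L2 = -/-/C → run C
t=17: L0/L1/L2 = -/-/C → run C
t=18: (idle)
t=19: (idle)
t=20: (idle)
t=21: (idle)
t=22: (idle)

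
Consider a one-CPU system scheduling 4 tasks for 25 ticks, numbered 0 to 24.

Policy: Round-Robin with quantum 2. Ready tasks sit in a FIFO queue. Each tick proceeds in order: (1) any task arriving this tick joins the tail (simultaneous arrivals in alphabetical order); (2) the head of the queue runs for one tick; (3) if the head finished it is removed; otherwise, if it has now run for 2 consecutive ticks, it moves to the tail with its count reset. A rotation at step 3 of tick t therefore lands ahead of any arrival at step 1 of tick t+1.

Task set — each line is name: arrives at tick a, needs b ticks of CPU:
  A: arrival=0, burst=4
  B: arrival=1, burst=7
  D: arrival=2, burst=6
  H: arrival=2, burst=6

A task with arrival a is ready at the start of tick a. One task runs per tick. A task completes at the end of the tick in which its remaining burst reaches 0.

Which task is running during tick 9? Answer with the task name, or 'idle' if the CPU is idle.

running at tick 9 = H

t=0: queue=[A] q_used=0 → run A
t=1: queue=[A,B] q_used=1 → run A
t=2: queue=[B,A,D,H] q_used=0 → run B
t=3: queue=[B,A,D,H] q_used=1 → run B
t=4: queue=[A,D,H,B] q_used=0 → run A
t=5: queue=[A,D,H,B] q_used=1 → run A
t=6: queue=[D,H,B] q_used=0 → run D
t=7: queue=[D,H,B] q_used=1 → run D
t=8: queue=[H,B,D] q_used=0 → run H
t=9: queue=[H,B,D] q_used=1 → run H
t=10: queue=[B,D,H] q_used=0 → run B
t=11: queue=[B,D,H] q_used=1 → run B
t=12: queue=[D,H,B] q_used=0 → run D
t=13: queue=[D,H,B] q_used=1 → run D
t=14: queue=[H,B,D] q_used=0 → run H
t=15: queue=[H,B,D] q_used=1 → run H
t=16: queue=[B,D,H] q_used=0 → run B
t=17: queue=[B,D,H] q_used=1 → run B
t=18: queue=[D,H,B] q_used=0 → run D
t=19: queue=[D,H,B] q_used=1 → run D
t=20: queue=[H,B] q_used=0 → run H
t=21: queue=[H,B] q_used=1 → run H
t=22: queue=[B] q_used=0 → run B
t=23: (idle)
t=24: (idle)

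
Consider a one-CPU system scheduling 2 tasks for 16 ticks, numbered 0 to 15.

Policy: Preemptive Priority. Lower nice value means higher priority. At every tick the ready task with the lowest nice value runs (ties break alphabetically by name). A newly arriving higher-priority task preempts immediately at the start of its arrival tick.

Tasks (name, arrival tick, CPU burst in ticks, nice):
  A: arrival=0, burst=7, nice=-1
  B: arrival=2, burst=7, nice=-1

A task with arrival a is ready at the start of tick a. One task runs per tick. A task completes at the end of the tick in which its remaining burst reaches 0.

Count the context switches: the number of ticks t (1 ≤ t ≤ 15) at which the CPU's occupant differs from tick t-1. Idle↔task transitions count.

context switches = 2

t=0: ready={A} → run A
t=1: ready={A} → run A
t=2: ready={A,B} → run A
t=3: ready={A,B} → run A
t=4: ready={A,B} → run A
t=5: ready={A,B} → run A
t=6: ready={A,B} → run A
t=7: ready={B} → run B
t=8: ready={B} → run B
t=9: ready={B} → run B
t=10: ready={B} → run B
t=11: ready={B} → run B
t=12: ready={B} → run B
t=13: ready={B} → run B
t=14: (idle)
t=15: (idle)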